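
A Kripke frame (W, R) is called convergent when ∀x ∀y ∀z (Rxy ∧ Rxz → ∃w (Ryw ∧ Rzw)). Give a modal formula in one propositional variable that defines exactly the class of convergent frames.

◇□r → □◇r

This is convergence; the standard corresponding axiom is .2: ◇□r → □◇r.
Suppose ◇□r→□◇r is valid. Take Rxy, Rxz and set V(r)={w : Ryw}. Then □r at y so ◇□r at x, so □◇r at x, so ◇r at z, giving w with Rzw and Ryw.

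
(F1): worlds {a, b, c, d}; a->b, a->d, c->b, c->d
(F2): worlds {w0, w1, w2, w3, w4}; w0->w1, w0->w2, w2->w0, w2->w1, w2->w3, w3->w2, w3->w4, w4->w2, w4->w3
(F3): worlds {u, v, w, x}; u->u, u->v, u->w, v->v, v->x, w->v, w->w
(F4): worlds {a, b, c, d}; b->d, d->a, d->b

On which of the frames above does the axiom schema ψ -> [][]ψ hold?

(F1)

The schema corresponds to a generalized confluence (Geach) condition: forall x forall z (x R^2 z -> exists w (x = w & z = w)).
(F1): ✓.
(F2): fails — w0R²w1 but w0 ≠ w1.
(F3): fails — uR²v but u ≠ v.
(F4): fails — bR²a but b ≠ a.
Valid on: (F1).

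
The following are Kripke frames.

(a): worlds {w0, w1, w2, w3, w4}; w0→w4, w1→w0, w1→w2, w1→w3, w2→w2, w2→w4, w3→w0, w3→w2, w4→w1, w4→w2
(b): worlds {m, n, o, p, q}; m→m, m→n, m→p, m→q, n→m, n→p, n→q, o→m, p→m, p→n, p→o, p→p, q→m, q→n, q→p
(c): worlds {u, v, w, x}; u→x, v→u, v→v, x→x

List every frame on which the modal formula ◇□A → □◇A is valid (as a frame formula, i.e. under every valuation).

(b)

The schema corresponds to convergence: ∀x ∀y ∀z (Rxy ∧ Rxz → ∃w (Ryw ∧ Rzw)).
(a): fails — Rw1w0 and Rw1w3 but w0 and w3 have no common successor.
(b): holds.
(c): fails — Rvu and Rvv but u and v have no common successor.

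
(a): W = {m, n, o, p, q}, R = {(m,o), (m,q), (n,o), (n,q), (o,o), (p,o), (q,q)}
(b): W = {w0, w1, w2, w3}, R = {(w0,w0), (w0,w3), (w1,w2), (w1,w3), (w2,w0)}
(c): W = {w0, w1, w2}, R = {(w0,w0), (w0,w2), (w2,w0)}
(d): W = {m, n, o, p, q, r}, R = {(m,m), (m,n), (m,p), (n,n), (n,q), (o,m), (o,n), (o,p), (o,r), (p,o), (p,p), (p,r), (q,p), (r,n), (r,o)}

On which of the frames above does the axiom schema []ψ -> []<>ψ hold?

(a), (c)

This is the axiom for a generalized confluence (Geach) condition; its first-order frame correspondent is forall x forall z (xRz -> exists w (xRw & zRw)).
(a): ✓.
(b): fails — w0Rw3 but no w with w0Rw and w3Rw.
(c): ✓.
(d): fails — nRq but no w with nRw and qRw.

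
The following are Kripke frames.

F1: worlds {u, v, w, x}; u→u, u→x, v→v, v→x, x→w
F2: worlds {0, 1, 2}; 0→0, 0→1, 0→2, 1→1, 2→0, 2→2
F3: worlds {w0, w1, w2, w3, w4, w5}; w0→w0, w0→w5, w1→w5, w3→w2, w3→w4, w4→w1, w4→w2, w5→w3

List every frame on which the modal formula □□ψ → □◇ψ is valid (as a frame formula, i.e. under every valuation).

This is the axiom for a generalized confluence (Geach) condition; its first-order frame correspondent is ∀x ∀z (xRz → ∃w (xR²w ∧ zRw)).
F1: fails — xRw but no t with xR²t and wRt.
F2: ✓.
F3: fails — w3Rw2 but no w with w3R²w and w2Rw.
Valid on: F2.

F2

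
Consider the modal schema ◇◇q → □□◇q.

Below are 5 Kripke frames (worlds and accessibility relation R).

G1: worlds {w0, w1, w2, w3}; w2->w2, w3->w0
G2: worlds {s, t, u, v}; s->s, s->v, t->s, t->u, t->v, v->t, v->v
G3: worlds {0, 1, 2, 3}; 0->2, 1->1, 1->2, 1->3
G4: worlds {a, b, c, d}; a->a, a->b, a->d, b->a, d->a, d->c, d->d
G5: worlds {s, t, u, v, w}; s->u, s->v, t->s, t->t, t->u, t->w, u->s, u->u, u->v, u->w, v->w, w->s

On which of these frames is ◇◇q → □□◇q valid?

G1

Frame correspondent (Sahlqvist): ∀x ∀y ∀z ((xR²y ∧ xR²z) → ∃w (y = w ∧ zRw)) — i.e. a generalized confluence (Geach) condition.
G1: satisfies the condition.
G2: fails — sR²s, sR²v but no w with s=w and vRw.
G3: fails — 1R²1, 1R²2 but no w with 1=w and 2Rw.
G4: fails — aR²a, aR²c but no w with a=w and cRw.
G5: fails — sR²s, sR²s but no w* with s=w* and sRw*.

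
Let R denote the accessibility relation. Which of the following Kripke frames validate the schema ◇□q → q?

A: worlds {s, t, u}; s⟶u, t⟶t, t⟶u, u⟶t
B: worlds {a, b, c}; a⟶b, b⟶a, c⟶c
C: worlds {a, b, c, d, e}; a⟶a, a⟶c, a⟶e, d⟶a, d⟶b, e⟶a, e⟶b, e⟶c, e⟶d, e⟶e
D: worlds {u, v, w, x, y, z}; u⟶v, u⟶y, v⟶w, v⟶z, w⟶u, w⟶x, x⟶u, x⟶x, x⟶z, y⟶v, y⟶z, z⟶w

Frame correspondent (Sahlqvist): ∀x ∀y (Rxy → Ryx) — i.e. symmetry.
A: fails — Rsu but not Rus.
B: ✓.
C: fails — Reb but not Rbe.
D: fails — Ruv but not Rvu.
Valid on: B.

B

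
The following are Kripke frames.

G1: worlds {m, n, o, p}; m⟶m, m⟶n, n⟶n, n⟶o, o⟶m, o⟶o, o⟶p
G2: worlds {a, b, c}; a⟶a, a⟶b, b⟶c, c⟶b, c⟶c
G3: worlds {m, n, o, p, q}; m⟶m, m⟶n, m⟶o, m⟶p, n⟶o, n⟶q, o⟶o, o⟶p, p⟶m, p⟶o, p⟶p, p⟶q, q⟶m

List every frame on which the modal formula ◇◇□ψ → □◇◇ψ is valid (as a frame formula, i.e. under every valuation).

G2, G3

The schema corresponds to a generalized confluence (Geach) condition: ∀x ∀y ∀z ((xR²y ∧ xRz) → ∃w (yRw ∧ zR²w)).
G1: fails — nR²p, nRn but no w with pRw and nR²w.
G2: satisfies the condition.
G3: satisfies the condition.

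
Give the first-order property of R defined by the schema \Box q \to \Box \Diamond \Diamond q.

\forall x \forall z (xRz \to \exists w (xRw \wedge z R^2 w))

This is a Sahlqvist (Geach-type) schema ◇^0□^1q → □^1◇^2q.
First-order correspondent: \forall x \forall z (xRz \to \exists w (xRw \wedge z R^2 w)).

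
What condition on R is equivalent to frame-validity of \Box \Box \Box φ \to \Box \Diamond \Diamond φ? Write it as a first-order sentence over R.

This is a Sahlqvist (Geach-type) schema ◇^0□^3φ → □^1◇^2φ.
Minimal-valuation argument: fix x; take any y with xR^0y and any z with xR^1z. Set V(φ) to the set of worlds R-reachable from y in exactly 3 steps. Then □^3φ holds at y, so the antecedent holds at x; validity forces ◇^2φ at z, giving a w with zR^2w and yR^3w.
First-order correspondent: \forall x \forall z (xRz \to \exists w (x R^3 w \wedge z R^2 w)).

\forall x \forall z (xRz \to \exists w (x R^3 w \wedge z R^2 w))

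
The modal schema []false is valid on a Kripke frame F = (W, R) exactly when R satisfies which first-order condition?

□⊥ is valid iff no world has any successor (otherwise □⊥ fails at any world with one).

Emptiness of R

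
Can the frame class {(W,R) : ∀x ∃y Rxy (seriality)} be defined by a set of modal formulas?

Yes: it is seriality, defined by the D schema □r → ◇r.
Suppose □r→◇r is valid. At any x set V(r)=W. Then □r at x, so ◇r at x, so x has a successor.

Yes, by □r → ◇r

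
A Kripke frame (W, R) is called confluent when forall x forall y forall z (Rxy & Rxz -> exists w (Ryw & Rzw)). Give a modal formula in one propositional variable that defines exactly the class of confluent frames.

The condition is convergence. The .2 schema ◇□r → □◇r defines it.
Suppose ◇□r→□◇r is valid. Take Rxy, Rxz and set V(r)={w : Ryw}. Then □r at y so ◇□r at x, so □◇r at x, so ◇r at z, giving w with Rzw and Ryw.

◇□r → □◇r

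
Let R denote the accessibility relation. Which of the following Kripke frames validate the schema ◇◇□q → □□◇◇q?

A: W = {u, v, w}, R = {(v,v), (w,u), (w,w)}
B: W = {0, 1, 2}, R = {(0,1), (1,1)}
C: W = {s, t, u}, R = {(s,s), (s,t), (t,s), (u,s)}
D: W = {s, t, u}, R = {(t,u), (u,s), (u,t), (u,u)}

This is the axiom for a generalized confluence (Geach) condition; its first-order frame correspondent is ∀x ∀y ∀z ((xR²y ∧ xR²z) → ∃w (yRw ∧ zR²w)).
A: fails — wR²u, wR²u but no t with uRt and uR²t.
B: condition met.
C: condition met.
D: fails — tR²s, tR²s but no w with sRw and sR²w.
Valid on: B, C.

B, C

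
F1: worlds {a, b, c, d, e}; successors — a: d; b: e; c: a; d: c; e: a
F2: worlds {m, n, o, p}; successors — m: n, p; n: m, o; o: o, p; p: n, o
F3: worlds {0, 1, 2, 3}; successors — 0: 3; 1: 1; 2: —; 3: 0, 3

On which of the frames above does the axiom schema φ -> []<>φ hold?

The schema corresponds to symmetry: forall x forall y (Rxy -> Ryx).
F1: fails — Rdc but not Rcd.
F2: fails — Rpn but not Rnp.
F3: holds.
Valid on: F3.

F3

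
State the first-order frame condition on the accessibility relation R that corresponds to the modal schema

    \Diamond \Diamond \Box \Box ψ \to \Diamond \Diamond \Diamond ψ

\forall x \forall y (x R^2 y \to \exists w (y R^2 w \wedge x R^3 w))

This is a Sahlqvist (Geach-type) schema ◇^2□^2ψ → □^0◇^3ψ.
First-order correspondent: \forall x \forall y (x R^2 y \to \exists w (y R^2 w \wedge x R^3 w)).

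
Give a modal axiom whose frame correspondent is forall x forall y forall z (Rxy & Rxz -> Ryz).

The condition is the Euclidean property. The 5 schema ◇q → □◇q defines it.
Suppose ◇q→□◇q is valid. Take Rxy, Rxz and set V(q)={y}. Then ◇q at x, so □◇q at x, so ◇q at z, so some w with Rzw has q; w=y, i.e. Rzy. By symmetry of the argument, Ryz.

◇q → □◇q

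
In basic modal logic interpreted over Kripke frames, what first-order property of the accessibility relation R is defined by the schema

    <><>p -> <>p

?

Equivalently (dual form): □p → □□p.
Suppose □p→□□p is valid. Take Rxy, Ryz and set V(p)={w : Rxw}. Then □p at x, so □□p at x, so □p at y, so p at z, i.e. Rxz.
Conversely, on a frame with transitivity the schema holds at every world under every valuation.
Frame condition: forall x forall y forall z (Rxy & Ryz -> Rxz).

transitivity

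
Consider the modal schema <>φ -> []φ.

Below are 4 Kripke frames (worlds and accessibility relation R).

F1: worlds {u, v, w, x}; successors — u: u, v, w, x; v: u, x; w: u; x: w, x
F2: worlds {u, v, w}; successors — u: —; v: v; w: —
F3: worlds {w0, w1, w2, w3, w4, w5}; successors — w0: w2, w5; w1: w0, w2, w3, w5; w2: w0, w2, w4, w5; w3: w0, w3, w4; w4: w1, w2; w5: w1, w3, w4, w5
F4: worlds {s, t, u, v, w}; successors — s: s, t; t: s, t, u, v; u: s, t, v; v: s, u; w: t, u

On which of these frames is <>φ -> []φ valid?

Frame correspondent (Sahlqvist): forall x forall y forall z (Rxy & Rxz -> y = z) — i.e. partial functionality.
F1: fails — u sees both u and v.
F2: ✓.
F3: fails — w0 sees both w2 and w5.
F4: fails — s sees both s and t.
Valid on: F2.

F2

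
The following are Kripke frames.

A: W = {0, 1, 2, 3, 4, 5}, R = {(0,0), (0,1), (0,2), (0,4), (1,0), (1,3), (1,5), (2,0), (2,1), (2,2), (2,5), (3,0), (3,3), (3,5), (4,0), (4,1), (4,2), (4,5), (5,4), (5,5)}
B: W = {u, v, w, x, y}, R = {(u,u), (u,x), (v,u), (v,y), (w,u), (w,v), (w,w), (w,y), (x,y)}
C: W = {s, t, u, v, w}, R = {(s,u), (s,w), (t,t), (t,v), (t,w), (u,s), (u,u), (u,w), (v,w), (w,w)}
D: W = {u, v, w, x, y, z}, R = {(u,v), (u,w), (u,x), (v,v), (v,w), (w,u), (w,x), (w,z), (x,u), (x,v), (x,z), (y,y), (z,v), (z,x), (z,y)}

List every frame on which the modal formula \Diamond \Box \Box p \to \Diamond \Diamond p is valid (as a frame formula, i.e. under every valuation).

This is the axiom for a generalized confluence (Geach) condition; its first-order frame correspondent is \forall x \forall y (xRy \to \exists w (y R^2 w \wedge x R^2 w)).
A: ✓.
B: fails — uRx but no t with xR²t and uR²t.
C: ✓.
D: ✓.

A, C, D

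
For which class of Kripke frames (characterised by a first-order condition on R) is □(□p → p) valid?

Shift-reflexivity

Suppose □(□p→p) is valid. Take Rxy and set V(p)={w : Ryw}. Then at y, □p holds; since □(□p→p) at x, □p→p at y, so p at y, i.e. Ryy.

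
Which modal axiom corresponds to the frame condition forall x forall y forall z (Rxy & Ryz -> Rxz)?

The condition is transitivity. The 4 schema □ψ → □□ψ defines it.
Suppose □ψ→□□ψ is valid. Take Rxy, Ryz and set V(ψ)={w : Rxw}. Then □ψ at x, so □□ψ at x, so □ψ at y, so ψ at z, i.e. Rxz.

□ψ → □□ψ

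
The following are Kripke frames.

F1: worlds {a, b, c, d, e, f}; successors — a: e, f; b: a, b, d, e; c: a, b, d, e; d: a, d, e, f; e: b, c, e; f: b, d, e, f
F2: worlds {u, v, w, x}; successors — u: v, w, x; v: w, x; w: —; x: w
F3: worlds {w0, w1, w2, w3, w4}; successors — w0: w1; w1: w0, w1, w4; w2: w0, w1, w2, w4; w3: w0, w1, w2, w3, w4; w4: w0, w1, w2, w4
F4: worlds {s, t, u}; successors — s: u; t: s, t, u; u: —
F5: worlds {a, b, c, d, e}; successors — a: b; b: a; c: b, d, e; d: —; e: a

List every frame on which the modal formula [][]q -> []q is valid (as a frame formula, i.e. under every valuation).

F1, F3

This is the axiom for density; its first-order frame correspondent is forall x forall y (Rxy -> exists z (Rxz & Rzy)).
F1: holds.
F2: fails — Ruv but no z with Ruz and Rzv.
F3: holds.
F4: fails — Rsu but no z with Rsz and Rzu.
F5: fails — Rcd but no z with Rcz and Rzd.
Valid on: F1, F3.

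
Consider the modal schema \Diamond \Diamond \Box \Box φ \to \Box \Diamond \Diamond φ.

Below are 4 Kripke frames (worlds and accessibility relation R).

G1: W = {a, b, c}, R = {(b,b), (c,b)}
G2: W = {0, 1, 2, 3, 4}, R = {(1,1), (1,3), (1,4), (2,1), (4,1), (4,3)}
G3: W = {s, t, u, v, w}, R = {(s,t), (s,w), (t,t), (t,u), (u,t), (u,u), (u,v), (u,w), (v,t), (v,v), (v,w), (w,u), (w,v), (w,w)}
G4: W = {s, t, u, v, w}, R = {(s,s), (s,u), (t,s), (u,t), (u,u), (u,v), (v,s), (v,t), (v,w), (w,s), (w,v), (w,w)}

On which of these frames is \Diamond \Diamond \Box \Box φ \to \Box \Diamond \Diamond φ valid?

G1, G3, G4

Frame correspondent (Sahlqvist): \forall x \forall y \forall z ((x R^2 y \wedge xRz) \to \exists w (y R^2 w \wedge z R^2 w)) — i.e. a generalized confluence (Geach) condition.
G1: holds.
G2: fails — 1R²1, 1R3 but no w with 1R²w and 3R²w.
G3: holds.
G4: holds.
Valid on: G1, G3, G4.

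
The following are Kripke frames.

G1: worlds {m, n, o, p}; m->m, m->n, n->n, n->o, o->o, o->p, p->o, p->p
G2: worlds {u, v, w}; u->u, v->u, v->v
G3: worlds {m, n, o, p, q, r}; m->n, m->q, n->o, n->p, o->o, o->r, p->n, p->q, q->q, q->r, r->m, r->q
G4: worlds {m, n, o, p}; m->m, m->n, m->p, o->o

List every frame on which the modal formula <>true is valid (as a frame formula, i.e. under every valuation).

The schema corresponds to seriality: forall x exists y Rxy.
G1: holds.
G2: fails — world w has no successor.
G3: holds.
G4: fails — world n has no successor.

G1, G3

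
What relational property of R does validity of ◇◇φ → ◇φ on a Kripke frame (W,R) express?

This is frame-equivalent to □φ → □□φ (substitute ¬φ for φ and contrapose).
Suppose □φ→□□φ is valid. Take Rxy, Ryz and set V(φ)={w : Rxw}. Then □φ at x, so □□φ at x, so □φ at y, so φ at z, i.e. Rxz.

Transitivity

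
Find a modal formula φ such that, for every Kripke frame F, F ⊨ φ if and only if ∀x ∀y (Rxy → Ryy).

This is shift-reflexivity; the standard corresponding axiom is T□: □(□ψ → ψ).

□(□ψ → ψ)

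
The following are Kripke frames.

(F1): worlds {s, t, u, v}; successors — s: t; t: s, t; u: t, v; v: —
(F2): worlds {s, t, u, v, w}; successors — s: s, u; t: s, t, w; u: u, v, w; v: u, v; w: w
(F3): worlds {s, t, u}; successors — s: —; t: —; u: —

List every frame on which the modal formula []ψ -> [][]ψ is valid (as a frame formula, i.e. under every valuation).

This is the axiom for transitivity; its first-order frame correspondent is forall x forall y forall z (Rxy & Ryz -> Rxz).
(F1): fails — Rut and Rts but not Rus.
(F2): fails — Rvu and Ruw but not Rvw.
(F3): ✓.

(F3)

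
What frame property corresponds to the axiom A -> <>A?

reflexivity

Equivalently (dual form): □A → A.
Suppose □A→A is valid. At any x set V(A)={w : Rxw}. Then □A holds at x, so A holds at x, i.e. Rxx.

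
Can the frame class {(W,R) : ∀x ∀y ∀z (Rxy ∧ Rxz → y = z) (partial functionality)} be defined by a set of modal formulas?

Yes: it is partial functionality, defined by the CD schema ◇q → □q.
Suppose ◇q→□q is valid. Take Rxy, Rxz and set V(q)={y}. Then ◇q at x, so □q at x, so q at z, i.e. z=y.

Yes, by ◇q → □q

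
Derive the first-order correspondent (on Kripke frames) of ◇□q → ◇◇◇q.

This is a Sahlqvist (Geach-type) schema ◇^1□^1q → □^0◇^3q.
Minimal-valuation argument: fix x; take any y with xR^1y and any z with xR^0z. Set V(q) to the set of worlds R-reachable from y in exactly 1 step. Then □^1q holds at y, so the antecedent holds at x; validity forces ◇^3q at z, giving a w with zR^3w and yR^1w.
First-order correspondent: ∀x ∀y (xRy → ∃w (yRw ∧ xR³w)).

∀x ∀y (xRy → ∃w (yRw ∧ xR³w))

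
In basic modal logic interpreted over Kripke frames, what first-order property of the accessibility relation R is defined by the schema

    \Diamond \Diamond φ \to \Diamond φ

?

This is a form of the 4 axiom.
It corresponds to transitivity: \forall x \forall y \forall z (Rxy \wedge Ryz \to Rxz).

Transitivity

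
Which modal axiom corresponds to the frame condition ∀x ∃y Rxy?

The condition is seriality. The D schema □ψ → ◇ψ defines it.
Suppose □ψ→◇ψ is valid. At any x set V(ψ)=W. Then □ψ at x, so ◇ψ at x, so x has a successor.

□ψ → ◇ψ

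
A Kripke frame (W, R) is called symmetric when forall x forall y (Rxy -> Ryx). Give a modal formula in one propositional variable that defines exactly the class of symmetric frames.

ψ → □◇ψ

A defining formula is ψ → □◇ψ (the B axiom).
Suppose ψ→□◇ψ is valid. Take Rxy and set V(ψ)={x}. Then ψ at x, so □◇ψ at x, so ◇ψ at y, so some z with Ryz has ψ; z=x, i.e. Ryx.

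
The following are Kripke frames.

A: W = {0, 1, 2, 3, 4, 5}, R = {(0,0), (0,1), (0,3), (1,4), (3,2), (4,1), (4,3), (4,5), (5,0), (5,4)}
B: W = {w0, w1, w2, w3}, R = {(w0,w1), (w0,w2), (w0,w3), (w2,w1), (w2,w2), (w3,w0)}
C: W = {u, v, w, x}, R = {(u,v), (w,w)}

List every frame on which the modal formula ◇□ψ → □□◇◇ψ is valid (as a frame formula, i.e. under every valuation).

The schema corresponds to a generalized confluence (Geach) condition: ∀x ∀y ∀z ((xRy ∧ xR²z) → ∃w (yRw ∧ zR²w)).
A: fails — 0R0, 0R²2 but no w with 0Rw and 2R²w.
B: fails — w0Rw1, w0R²w0 but no w with w1Rw and w0R²w.
C: satisfies the condition.
Valid on: C.

C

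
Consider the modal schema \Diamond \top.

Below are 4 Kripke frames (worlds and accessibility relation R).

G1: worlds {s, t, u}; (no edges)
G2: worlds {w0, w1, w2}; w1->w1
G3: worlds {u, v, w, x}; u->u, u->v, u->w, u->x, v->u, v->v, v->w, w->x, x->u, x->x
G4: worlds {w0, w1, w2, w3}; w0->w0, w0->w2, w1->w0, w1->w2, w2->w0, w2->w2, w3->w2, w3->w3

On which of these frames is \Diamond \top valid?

G3, G4

The schema corresponds to seriality: \forall x \exists y Rxy.
G1: fails — world s has no successor.
G2: fails — world w0 has no successor.
G3: ✓.
G4: ✓.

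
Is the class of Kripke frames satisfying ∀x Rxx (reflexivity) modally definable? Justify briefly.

Yes — defined by □r → r

This is a Sahlqvist condition; the T axiom □r → r defines it.
Suppose □r→r is valid. At any x set V(r)={w : Rxw}. Then □r holds at x, so r holds at x, i.e. Rxx.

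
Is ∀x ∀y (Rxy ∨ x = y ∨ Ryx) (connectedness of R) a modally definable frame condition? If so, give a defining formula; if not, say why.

Any modally definable frame class is closed under disjoint unions.
Take 2 disjoint single-world reflexive frames: each is trivially connected, but their disjoint union has 2 worlds with no edge between distinct components, so it is not connected.
Hence connectedness of R is not modally definable.

No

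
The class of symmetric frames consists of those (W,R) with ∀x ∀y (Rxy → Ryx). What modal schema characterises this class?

q → □◇q

A defining formula is q → □◇q (the B axiom).
Suppose q→□◇q is valid. Take Rxy and set V(q)={x}. Then q at x, so □◇q at x, so ◇q at y, so some z with Ryz has q; z=x, i.e. Ryx.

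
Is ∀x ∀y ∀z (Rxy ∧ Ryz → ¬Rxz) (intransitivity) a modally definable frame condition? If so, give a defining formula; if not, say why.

No

If a class were modally definable it would be closed under surjective bounded morphisms (Goldblatt–Thomason).
The 5-cycle (worlds a,b,c,d,e with a→b→c→d→e→a) is intransitive. Mapping every world to a single reflexive point • is a surjective bounded morphism; the reflexive point is not intransitive (R••∧R•• but R••).
So the class is not modally definable.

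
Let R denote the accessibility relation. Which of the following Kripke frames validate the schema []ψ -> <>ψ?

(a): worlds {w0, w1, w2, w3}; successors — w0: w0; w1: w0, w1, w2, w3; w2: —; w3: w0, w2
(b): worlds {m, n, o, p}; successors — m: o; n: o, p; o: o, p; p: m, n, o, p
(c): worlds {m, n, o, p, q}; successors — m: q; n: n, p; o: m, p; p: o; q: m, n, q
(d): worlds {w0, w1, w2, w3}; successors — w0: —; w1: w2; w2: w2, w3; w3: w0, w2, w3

(b), (c)

Frame correspondent (Sahlqvist): forall x exists y Rxy — i.e. seriality.
(a): fails — world w2 has no successor.
(b): holds.
(c): holds.
(d): fails — world w0 has no successor.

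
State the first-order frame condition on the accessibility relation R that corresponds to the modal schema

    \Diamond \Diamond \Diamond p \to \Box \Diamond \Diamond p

\forall x \forall y \forall z ((x R^3 y \wedge xRz) \to \exists w (y = w \wedge z R^2 w))

This is a Sahlqvist (Geach-type) schema ◇^3□^0p → □^1◇^2p.
Minimal-valuation argument: fix x; take any y with xR^3y and any z with xR^1z. Set V(p) to the set of worlds R-reachable from y in exactly 0 steps. Then □^0p holds at y, so the antecedent holds at x; validity forces ◇^2p at z, giving a w with zR^2w and yR^0w.
First-order correspondent: \forall x \forall y \forall z ((x R^3 y \wedge xRz) \to \exists w (y = w \wedge z R^2 w)).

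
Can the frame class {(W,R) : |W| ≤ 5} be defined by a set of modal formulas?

If a class were modally definable it would be closed under disjoint unions (Goldblatt–Thomason).
Any modal formula valid on each of 6 disjoint one-world frames is valid on their disjoint union (validity is preserved under disjoint unions). Each one-world frame has |W|=1≤5, but the union has |W|=6.
So no modal formula (or set of formulas) defines exactly the |W|≤5 frames.

Not definable by any modal formula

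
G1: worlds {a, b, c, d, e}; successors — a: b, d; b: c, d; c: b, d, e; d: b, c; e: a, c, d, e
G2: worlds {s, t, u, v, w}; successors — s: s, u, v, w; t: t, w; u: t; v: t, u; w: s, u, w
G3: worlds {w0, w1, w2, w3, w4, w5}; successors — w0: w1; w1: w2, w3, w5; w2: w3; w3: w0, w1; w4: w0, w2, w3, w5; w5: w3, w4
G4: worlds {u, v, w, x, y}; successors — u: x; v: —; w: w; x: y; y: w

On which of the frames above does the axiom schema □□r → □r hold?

The schema corresponds to density: ∀x ∀y (Rxy → ∃z (Rxz ∧ Rzy)).
G1: satisfies the condition.
G2: fails — Rvu but no z with Rvz and Rzu.
G3: fails — Rw1w5 but no z with Rw1z and Rzw5.
G4: fails — Rxy but no z with Rxz and Rzy.
Valid on: G1.

G1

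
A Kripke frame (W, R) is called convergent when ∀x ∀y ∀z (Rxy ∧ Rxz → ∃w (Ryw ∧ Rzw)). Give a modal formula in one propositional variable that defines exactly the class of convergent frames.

A defining formula is ◇□s → □◇s (the .2 axiom).

◇□s → □◇s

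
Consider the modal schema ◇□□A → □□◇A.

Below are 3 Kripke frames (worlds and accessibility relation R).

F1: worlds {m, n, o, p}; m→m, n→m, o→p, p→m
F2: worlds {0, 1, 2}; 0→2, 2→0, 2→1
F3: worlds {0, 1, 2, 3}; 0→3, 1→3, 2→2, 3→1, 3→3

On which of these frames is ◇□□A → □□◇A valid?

The schema corresponds to a generalized confluence (Geach) condition: ∀x ∀y ∀z ((xRy ∧ xR²z) → ∃w (yR²w ∧ zRw)).
F1: condition met.
F2: fails — 0R2, 0R²1 but no w with 2R²w and 1Rw.
F3: condition met.
Valid on: F1, F3.

F1, F3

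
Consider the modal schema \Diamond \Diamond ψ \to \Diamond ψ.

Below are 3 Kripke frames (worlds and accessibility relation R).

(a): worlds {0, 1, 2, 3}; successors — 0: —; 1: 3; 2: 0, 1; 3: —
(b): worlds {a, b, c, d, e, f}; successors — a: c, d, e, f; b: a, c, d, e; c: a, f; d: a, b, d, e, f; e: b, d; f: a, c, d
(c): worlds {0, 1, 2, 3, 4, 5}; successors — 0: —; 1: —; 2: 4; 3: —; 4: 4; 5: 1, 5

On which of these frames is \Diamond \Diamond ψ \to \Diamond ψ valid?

(c)

This is the axiom for a generalized confluence (Geach) condition; its first-order frame correspondent is \forall x \forall y (x R^2 y \to \exists w (y = w \wedge xRw)).
(a): fails — 2R²3 but no w with 3=w and 2Rw.
(b): fails — aR²a but no w with a=w and aRw.
(c): holds.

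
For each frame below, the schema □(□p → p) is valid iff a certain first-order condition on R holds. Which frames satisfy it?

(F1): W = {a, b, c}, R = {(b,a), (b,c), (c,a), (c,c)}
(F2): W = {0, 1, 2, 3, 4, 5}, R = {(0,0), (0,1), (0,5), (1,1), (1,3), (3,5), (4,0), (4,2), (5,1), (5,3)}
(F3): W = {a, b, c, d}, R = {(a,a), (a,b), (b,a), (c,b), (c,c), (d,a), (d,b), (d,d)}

This is the axiom for shift-reflexivity; its first-order frame correspondent is ∀x ∀y (Rxy → Ryy).
(F1): fails — Rca but not Raa.
(F2): fails — R53 but not R33.
(F3): fails — Rab but not Rbb.
Valid on no frame.

none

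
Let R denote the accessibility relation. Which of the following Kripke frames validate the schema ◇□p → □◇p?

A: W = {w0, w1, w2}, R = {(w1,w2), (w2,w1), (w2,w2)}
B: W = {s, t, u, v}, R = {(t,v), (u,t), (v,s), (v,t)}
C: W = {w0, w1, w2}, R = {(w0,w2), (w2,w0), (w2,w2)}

This is the axiom for convergence; its first-order frame correspondent is ∀x ∀y ∀z (Rxy ∧ Rxz → ∃w (Ryw ∧ Rzw)).
A: satisfies the condition.
B: fails — Rvt and Rvs but t and s have no common successor.
C: satisfies the condition.
Valid on: A, C.

A, C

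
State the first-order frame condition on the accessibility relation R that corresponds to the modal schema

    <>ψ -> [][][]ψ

This is a Sahlqvist (Geach-type) schema ◇^1□^0ψ → □^3◇^0ψ.
Minimal-valuation argument: fix x; take any y with xR^1y and any z with xR^3z. Set V(ψ) to the set of worlds R-reachable from y in exactly 0 steps. Then □^0ψ holds at y, so the antecedent holds at x; validity forces ◇^0ψ at z, giving a w with zR^0w and yR^0w.
First-order correspondent: forall x forall y forall z ((xRy & x R^3 z) -> exists w (y = w & z = w)).

forall x forall y forall z ((xRy & x R^3 z) -> exists w (y = w & z = w))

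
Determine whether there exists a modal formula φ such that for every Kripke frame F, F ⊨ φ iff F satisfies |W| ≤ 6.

Modal frame validity is preserved under disjoint unions.
Any modal formula valid on each of 7 disjoint one-world frames is valid on their disjoint union (validity is preserved under disjoint unions). Each one-world frame has |W|=1≤6, but the union has |W|=7.
So the class is not modally definable.

No — not modally definable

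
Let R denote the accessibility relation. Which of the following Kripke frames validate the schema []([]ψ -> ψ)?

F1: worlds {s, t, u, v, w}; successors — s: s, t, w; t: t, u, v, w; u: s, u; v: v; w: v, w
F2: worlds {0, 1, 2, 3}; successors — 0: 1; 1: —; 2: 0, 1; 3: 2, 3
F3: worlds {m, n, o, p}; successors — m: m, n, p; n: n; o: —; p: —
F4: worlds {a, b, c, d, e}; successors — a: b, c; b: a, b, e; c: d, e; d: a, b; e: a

This is the axiom for shift-reflexivity; its first-order frame correspondent is forall x forall y (Rxy -> Ryy).
F1: holds.
F2: fails — R32 but not R22.
F3: fails — Rmp but not Rpp.
F4: fails — Rcd but not Rdd.

F1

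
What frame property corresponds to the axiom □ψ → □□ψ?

transitivity: ∀x ∀y ∀z (Rxy ∧ Ryz → Rxz)

Suppose □ψ→□□ψ is valid. Take Rxy, Ryz and set V(ψ)={w : Rxw}. Then □ψ at x, so □□ψ at x, so □ψ at y, so ψ at z, i.e. Rxz.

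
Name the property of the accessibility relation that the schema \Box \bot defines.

Emptiness of R

□⊥ is valid iff no world has any successor (otherwise □⊥ fails at any world with one).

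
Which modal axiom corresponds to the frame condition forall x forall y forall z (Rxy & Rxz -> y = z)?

This is partial functionality; the standard corresponding axiom is CD: ◇q → □q.
Suppose ◇q→□q is valid. Take Rxy, Rxz and set V(q)={y}. Then ◇q at x, so □q at x, so q at z, i.e. z=y.

◇q → □q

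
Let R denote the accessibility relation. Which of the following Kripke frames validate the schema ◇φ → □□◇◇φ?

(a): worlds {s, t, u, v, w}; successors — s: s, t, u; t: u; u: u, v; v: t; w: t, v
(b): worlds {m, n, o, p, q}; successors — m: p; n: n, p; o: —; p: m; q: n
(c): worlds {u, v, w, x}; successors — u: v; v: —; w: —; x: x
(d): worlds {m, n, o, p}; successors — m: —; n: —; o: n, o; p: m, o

Frame correspondent (Sahlqvist): ∀x ∀y ∀z ((xRy ∧ xR²z) → ∃w (y = w ∧ zR²w)) — i.e. a generalized confluence (Geach) condition.
(a): fails — sRs, sR²t but no w* with s=w* and tR²w*.
(b): fails — mRp, mR²m but no w with p=w and mR²w.
(c): satisfies the condition.
(d): fails — oRn, oR²n but no w with n=w and nR²w.

(c)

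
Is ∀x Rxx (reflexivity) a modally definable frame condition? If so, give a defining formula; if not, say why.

Yes, by □q → q

This is a Sahlqvist condition; the T axiom □q → q defines it.
Suppose □q→q is valid. At any x set V(q)={w : Rxw}. Then □q holds at x, so q holds at x, i.e. Rxx.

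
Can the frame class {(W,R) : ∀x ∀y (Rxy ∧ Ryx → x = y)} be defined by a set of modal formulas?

If a class were modally definable it would be closed under surjective bounded morphisms (Goldblatt–Thomason).
The 6-cycle (worlds a,b,c,d,e,f with a→b→c→d→e→f→a) is antisymmetric. Sending even-indexed worlds to • and odd-indexed worlds to ∘ is a surjective bounded morphism onto the two-world frame with •↔∘, which is not antisymmetric.
So no modal formula (or set of formulas) defines exactly the antisymmetric frames.

Not definable by any modal formula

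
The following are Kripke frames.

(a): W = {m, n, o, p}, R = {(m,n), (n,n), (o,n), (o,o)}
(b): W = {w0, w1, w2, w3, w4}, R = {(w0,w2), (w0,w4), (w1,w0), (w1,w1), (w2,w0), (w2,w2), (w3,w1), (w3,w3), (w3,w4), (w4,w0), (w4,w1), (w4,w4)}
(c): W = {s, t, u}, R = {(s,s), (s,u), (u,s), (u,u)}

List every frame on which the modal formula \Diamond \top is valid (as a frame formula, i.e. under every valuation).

The schema corresponds to seriality: \forall x \exists y Rxy.
(a): fails — world p has no successor.
(b): condition met.
(c): fails — world t has no successor.

(b)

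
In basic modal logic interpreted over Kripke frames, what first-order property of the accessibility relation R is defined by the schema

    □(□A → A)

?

Shift-reflexivity

This schema is the T□ axiom.
Its frame correspondent is shift-reflexivity — ∀x ∀y (Rxy → Ryy).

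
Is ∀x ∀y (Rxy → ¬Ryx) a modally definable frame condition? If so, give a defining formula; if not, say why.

Any modally definable frame class is closed under surjective bounded morphisms.
The 5-cycle (worlds 0,1,2,3,4 with 0→1→2→3→4→0) is asymmetric. Mapping every world to a single reflexive point • is a surjective bounded morphism, and the reflexive point is not asymmetric (R•• but asymmetry requires ¬R••).
So no modal formula (or set of formulas) defines exactly the asymmetric frames.

Not definable by any modal formula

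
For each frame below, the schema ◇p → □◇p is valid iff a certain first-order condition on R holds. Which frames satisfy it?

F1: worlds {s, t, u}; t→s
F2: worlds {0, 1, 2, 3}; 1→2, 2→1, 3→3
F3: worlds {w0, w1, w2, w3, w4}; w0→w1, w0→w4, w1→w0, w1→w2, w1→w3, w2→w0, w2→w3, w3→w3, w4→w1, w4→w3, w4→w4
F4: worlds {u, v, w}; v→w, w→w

This is the axiom for the Euclidean property; its first-order frame correspondent is ∀x ∀y ∀z (Rxy ∧ Rxz → Ryz).
F1: fails — Rts and Rts but not Rss.
F2: fails — R12 and R12 but not R22.
F3: fails — Rw0w1 and Rw0w4 but not Rw1w4.
F4: satisfies the condition.

F4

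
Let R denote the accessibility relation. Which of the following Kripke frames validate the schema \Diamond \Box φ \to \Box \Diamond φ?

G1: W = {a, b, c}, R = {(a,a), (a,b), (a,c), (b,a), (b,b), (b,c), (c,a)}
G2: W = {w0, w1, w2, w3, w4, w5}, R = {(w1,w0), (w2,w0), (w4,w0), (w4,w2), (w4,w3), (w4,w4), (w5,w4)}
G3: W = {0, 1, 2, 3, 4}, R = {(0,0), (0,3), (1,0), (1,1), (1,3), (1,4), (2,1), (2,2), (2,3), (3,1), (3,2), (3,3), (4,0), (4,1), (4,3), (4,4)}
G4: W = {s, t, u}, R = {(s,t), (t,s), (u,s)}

G1, G3, G4

The schema corresponds to convergence: \forall x \forall y \forall z (Rxy \wedge Rxz \to \exists w (Ryw \wedge Rzw)).
G1: holds.
G2: fails — Rw1w0 and Rw1w0 but w0 and w0 have no common successor.
G3: holds.
G4: holds.
Valid on: G1, G3, G4.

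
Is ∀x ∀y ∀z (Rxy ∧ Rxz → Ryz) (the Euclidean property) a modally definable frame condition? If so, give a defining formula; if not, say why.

Yes — defined by ◇r → □◇r

Yes: it is the Euclidean property, defined by the 5 schema ◇r → □◇r.
Suppose ◇r→□◇r is valid. Take Rxy, Rxz and set V(r)={y}. Then ◇r at x, so □◇r at x, so ◇r at z, so some w with Rzw has r; w=y, i.e. Rzy. By symmetry of the argument, Ryz.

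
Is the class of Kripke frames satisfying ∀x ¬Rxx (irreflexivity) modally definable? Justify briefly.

No

Modal frame validity is preserved under surjective bounded morphisms.
The 3-cycle (worlds w0,w1,w2 with w0→w1→w2→w0) is irreflexive, and the map sending every world to a single reflexive point • is a surjective bounded morphism (forth: every edge maps to (•,•); back: every world has a successor). So any modal formula valid on the 3-cycle is also valid on the reflexive point, which is not irreflexive.
So no modal formula (or set of formulas) defines exactly the irreflexive frames.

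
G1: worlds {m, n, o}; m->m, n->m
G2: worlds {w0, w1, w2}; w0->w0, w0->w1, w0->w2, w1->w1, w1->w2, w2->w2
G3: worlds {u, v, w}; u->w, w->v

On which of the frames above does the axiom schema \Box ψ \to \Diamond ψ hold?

The schema corresponds to seriality: \forall x \exists y Rxy.
G1: fails — world o has no successor.
G2: satisfies the condition.
G3: fails — world v has no successor.
Valid on: G2.

G2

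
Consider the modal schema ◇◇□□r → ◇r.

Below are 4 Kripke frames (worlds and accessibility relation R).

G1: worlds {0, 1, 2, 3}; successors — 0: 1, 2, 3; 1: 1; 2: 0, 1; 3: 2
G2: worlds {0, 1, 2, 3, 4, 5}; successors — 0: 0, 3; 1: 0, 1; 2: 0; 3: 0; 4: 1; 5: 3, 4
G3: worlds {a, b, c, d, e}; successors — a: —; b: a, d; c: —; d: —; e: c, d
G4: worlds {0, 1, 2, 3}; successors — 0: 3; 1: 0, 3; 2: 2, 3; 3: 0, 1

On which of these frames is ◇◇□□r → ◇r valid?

G3

Frame correspondent (Sahlqvist): ∀x ∀y (xR²y → ∃w (yR²w ∧ xRw)) — i.e. a generalized confluence (Geach) condition.
G1: fails — 3R²1 but no w with 1R²w and 3Rw.
G2: fails — 4R²0 but no w with 0R²w and 4Rw.
G3: condition met.
G4: fails — 0R²0 but no w with 0R²w and 0Rw.
Valid on: G3.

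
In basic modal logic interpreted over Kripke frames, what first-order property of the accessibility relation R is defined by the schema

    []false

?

emptiness of R

□⊥ is valid iff no world has any successor (otherwise □⊥ fails at any world with one).
The converse is a direct semantic check.
Frame condition: forall x forall y ~Rxy.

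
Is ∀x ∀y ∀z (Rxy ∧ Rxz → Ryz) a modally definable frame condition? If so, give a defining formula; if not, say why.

The condition is the Euclidean property. A defining modal formula is ◇q → □◇q.
Suppose ◇q→□◇q is valid. Take Rxy, Rxz and set V(q)={y}. Then ◇q at x, so □◇q at x, so ◇q at z, so some w with Rzw has q; w=y, i.e. Rzy. By symmetry of the argument, Ryz.

Yes — defined by ◇q → □◇q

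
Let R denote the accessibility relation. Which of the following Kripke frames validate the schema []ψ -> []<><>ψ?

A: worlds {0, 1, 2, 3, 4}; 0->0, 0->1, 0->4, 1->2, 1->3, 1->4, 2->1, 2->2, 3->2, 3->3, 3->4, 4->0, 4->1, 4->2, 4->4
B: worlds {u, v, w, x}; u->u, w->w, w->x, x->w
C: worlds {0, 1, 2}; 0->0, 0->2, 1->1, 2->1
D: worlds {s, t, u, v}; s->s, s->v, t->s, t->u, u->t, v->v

This is the axiom for a generalized confluence (Geach) condition; its first-order frame correspondent is forall x forall z (xRz -> exists w (xRw & z R^2 w)).
A: ✓.
B: ✓.
C: fails — 0R2 but no w with 0Rw and 2R²w.
D: ✓.
Valid on: A, B, D.

A, B, D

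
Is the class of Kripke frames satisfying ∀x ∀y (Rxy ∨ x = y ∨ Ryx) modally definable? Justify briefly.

No

If a class were modally definable it would be closed under disjoint unions (Goldblatt–Thomason).
Take 3 disjoint single-world reflexive frames: each is trivially connected, but their disjoint union has 3 worlds with no edge between distinct components, so it is not connected.
Hence connectedness of R is not modally definable.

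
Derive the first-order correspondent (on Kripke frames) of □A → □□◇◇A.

This is a Sahlqvist (Geach-type) schema ◇^0□^1A → □^2◇^2A.
Minimal-valuation argument: fix x; take any y with xR^0y and any z with xR^2z. Set V(A) to the set of worlds R-reachable from y in exactly 1 step. Then □^1A holds at y, so the antecedent holds at x; validity forces ◇^2A at z, giving a w with zR^2w and yR^1w.
First-order correspondent: ∀x ∀z (xR²z → ∃w (xRw ∧ zR²w)).

∀x ∀z (xR²z → ∃w (xRw ∧ zR²w))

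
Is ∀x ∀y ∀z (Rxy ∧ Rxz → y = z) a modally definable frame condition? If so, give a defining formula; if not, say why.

Yes — defined by ◇p → □p

The condition is partial functionality. A defining modal formula is ◇p → □p.
Suppose ◇p→□p is valid. Take Rxy, Rxz and set V(p)={y}. Then ◇p at x, so □p at x, so p at z, i.e. z=y.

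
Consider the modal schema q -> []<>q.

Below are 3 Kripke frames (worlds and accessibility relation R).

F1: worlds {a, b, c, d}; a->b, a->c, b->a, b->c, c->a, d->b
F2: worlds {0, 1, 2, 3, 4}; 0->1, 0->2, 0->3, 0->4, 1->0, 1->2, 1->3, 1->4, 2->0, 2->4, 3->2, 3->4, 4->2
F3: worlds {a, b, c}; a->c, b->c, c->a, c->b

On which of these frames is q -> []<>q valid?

This is the axiom for symmetry; its first-order frame correspondent is forall x forall y (Rxy -> Ryx).
F1: fails — Rbc but not Rcb.
F2: fails — R34 but not R43.
F3: condition met.
Valid on: F3.

F3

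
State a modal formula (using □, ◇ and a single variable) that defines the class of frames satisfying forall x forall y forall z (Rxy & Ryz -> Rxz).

The condition is transitivity. The 4 schema □q → □□q defines it.
Suppose □q→□□q is valid. Take Rxy, Ryz and set V(q)={w : Rxw}. Then □q at x, so □□q at x, so □q at y, so q at z, i.e. Rxz.

□q → □□q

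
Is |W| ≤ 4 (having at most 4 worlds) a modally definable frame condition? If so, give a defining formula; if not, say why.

No

If a class were modally definable it would be closed under disjoint unions (Goldblatt–Thomason).
Any modal formula valid on each of 5 disjoint one-world frames is valid on their disjoint union (validity is preserved under disjoint unions). Each one-world frame has |W|=1≤4, but the union has |W|=5.
Hence having at most 4 worlds is not modally definable.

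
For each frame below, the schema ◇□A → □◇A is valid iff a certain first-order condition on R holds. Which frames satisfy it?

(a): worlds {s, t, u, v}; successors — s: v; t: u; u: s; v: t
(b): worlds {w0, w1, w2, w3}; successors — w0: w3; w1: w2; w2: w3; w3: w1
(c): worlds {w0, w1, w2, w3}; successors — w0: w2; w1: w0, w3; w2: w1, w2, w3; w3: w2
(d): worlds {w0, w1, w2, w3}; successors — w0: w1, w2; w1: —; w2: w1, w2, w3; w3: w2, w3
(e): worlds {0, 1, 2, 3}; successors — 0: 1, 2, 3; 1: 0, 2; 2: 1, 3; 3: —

(a), (b)

Frame correspondent (Sahlqvist): ∀x ∀y ∀z (Rxy ∧ Rxz → ∃w (Ryw ∧ Rzw)) — i.e. convergence.
(a): holds.
(b): holds.
(c): fails — Rw2w1 and Rw2w3 but w1 and w3 have no common successor.
(d): fails — Rw0w1 and Rw0w1 but w1 and w1 have no common successor.
(e): fails — R02 and R01 but 2 and 1 have no common successor.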